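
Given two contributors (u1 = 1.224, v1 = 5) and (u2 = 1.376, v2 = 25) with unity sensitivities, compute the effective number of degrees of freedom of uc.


uc = sqrt(u1^2 + u2^2) = sqrt(1.224^2 + 1.376^2) = 1.8416167
v_eff = uc^4 / (u1^4/v1 + u2^4/v2)
= 1.8416167^4 / (1.224^4/5 + 1.376^4/25)
= 11.502625 / 0.59230117
v_eff = 19.4202

19.4202


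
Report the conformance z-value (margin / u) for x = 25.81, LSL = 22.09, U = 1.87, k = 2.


u = U / k = 1.87 / 2 = 0.935
margin = |LSL - x| = |22.09 - 25.81| = 3.72
z = margin / u = 3.72 / 0.935
z = 3.9786

3.9786


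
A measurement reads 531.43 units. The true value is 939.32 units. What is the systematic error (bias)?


Systematic error = measured - true
= 531.43 - 939.32
= -407.8900

-407.8900


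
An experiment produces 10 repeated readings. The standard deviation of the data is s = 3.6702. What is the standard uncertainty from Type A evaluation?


u_A = s / sqrt(n)
u_A = 3.6702 / sqrt(10)
u_A = 3.6702 / 3.1622777
u_A = 1.1606

1.1606


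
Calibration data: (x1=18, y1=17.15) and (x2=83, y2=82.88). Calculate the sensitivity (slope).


slope = (y2 - y1) / (x2 - x1)
= (82.88 - 17.15) / (83 - 18)
= 65.7300 / 65
= 1.0112

1.0112


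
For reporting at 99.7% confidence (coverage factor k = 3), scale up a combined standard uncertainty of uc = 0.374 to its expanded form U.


U = k * uc
U = 3 * 0.374
U = 1.1220

1.1220


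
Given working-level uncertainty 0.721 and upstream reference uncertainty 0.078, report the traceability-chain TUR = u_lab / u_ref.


TUR = u_lab / u_ref
= 0.721 / 0.078
= 9.2436

9.2436


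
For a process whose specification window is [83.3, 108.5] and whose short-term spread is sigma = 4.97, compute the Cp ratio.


Cp = (USL - LSL) / (6 * sigma)
= (108.5 - 83.3) / (6 * 4.97)
= 25.2000 / 29.8200
= 0.8451

0.8451


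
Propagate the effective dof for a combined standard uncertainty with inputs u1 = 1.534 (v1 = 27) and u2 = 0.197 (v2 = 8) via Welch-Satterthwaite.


uc = sqrt(u1^2 + u2^2) = sqrt(1.534^2 + 0.197^2) = 1.5465979
v_eff = uc^4 / (u1^4/v1 + u2^4/v2)
= 1.5465979^4 / (1.534^4/27 + 0.197^4/8)
= 5.7214969 / 0.20527505
v_eff = 27.8723

27.8723


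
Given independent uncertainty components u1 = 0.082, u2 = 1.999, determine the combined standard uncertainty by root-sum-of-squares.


uc = sqrt(0.082^2 + 1.999^2)
uc = sqrt(4.002725)
uc = 2.0007

2.0007


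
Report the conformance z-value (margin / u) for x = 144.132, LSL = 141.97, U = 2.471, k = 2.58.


u = U / k = 2.471 / 2.58 = 0.95775194
margin = |LSL - x| = |141.97 - 144.132| = 2.162
z = margin / u = 2.162 / 0.95775194
z = 2.2574

2.2574


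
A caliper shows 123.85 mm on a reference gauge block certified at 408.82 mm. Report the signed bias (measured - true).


Systematic error = measured - true
= 123.85 - 408.82
= -284.9700

-284.9700


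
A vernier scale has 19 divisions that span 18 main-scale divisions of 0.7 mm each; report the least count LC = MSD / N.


LC = MSD / n_div
= 0.7 / 19
= 0.0368

0.0368


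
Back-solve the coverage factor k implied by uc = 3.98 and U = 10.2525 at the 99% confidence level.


k = U / uc
k = 10.2525 / 3.98
k = 2.576

2.576


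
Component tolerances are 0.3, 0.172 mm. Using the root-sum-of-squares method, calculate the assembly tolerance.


RSS = sqrt(0.3^2 + 0.172^2)
= sqrt(0.119584)
= 0.3458

0.3458


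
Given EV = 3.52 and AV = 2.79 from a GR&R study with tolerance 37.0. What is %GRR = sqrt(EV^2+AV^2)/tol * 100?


GRR = sqrt(EV^2 + AV^2) = sqrt(3.52^2 + 2.79^2) = 4.4916033
%GRR = GRR / tol * 100 = 4.4916033 / 37.0 * 100
%GRR = 12.1395

12.1395


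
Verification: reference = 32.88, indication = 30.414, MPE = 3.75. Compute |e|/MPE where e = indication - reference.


e = indication - reference = 30.414 - 32.88 = -2.4660
|e| = 2.4660
ratio = |e| / MPE = 2.4660 / 3.75
ratio = 0.6576

0.6576


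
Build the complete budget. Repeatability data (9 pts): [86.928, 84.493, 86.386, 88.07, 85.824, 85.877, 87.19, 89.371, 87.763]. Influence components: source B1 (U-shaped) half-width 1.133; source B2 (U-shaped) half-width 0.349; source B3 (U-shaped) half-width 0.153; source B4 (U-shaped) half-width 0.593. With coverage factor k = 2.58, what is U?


mean = (86.928 + 84.493 + 86.386 + 88.07 + 85.824 + 85.877 + 87.19 + 89.371 + 87.763) / 9 = 86.878
s = sqrt(sum((x - mean)^2)/(n-1)) = 1.4388445
u_A = s / sqrt(n) = 1.4388445 / sqrt(9) = 0.47961483
u_B1 = 1.133 / sqrt(2) = 0.80115198
u_B2 = 0.349 / sqrt(2) = 0.24678027
u_B3 = 0.153 / sqrt(2) = 0.10818734
u_B4 = 0.593 / sqrt(2) = 0.41931432
uc = sqrt(0.47961483^2 + 0.80115198^2 + 0.24678027^2 + 0.10818734^2 + 0.41931432^2) = 1.0584443
U = k * uc = 2.58 * 1.0584443
U = 2.7308

2.7308


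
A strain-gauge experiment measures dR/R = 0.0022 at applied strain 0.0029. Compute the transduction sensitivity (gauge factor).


GF = (dR/R) / epsilon
= 0.0022 / 0.0029
= 0.7586

0.7586


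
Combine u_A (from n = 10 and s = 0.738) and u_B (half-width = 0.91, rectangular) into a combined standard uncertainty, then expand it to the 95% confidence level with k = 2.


u_A = s / sqrt(n) = 0.738 / sqrt(10) = 0.23337609
u_B = half_width / sqrt(3) = 0.91 / sqrt(3) = 0.52538874
uc = sqrt(u_A^2 + u_B^2) = sqrt(0.23337609^2 + 0.52538874^2) = 0.57488932
U = k * uc = 2 * 0.57488932
U = 1.1498

1.1498


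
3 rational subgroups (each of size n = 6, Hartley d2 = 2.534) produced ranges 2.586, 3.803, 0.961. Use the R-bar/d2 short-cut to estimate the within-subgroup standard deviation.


R_bar = (2.586 + 3.803 + 0.961) / 3
R_bar = 7.35 / 3 = 2.45
sigma_hat = R_bar / d2 = 2.45 / 2.534 = 0.9669

0.9669


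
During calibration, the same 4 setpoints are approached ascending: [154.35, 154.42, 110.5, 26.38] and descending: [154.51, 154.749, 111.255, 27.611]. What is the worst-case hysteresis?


|154.35 - 154.51| = 0.1600
|154.42 - 154.749| = 0.3290
|110.5 - 111.255| = 0.7550
|26.38 - 27.611| = 1.2310
hysteresis = max(diffs) = 1.2310

1.2310


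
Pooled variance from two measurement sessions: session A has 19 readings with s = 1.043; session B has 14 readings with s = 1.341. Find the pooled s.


s_p = sqrt(((n1-1)*s1^2 + (n2-1)*s2^2) / (n1+n2-2))
numerator = (19-1)*1.043^2 + (14-1)*1.341^2 = 19.581282 + 23.377653 = 42.958935
denominator = 19 + 14 - 2 = 31
s_p^2 = 42.958935 / 31 = 1.3857721
s_p = sqrt(1.3857721) = 1.1772

1.1772


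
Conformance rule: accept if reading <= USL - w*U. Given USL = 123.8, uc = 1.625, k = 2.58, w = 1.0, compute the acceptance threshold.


U = k * uc = 2.58 * 1.625 = 4.1925
guard band g = w * U = 1.0 * 4.1925 = 4.1925
AL = USL - g = 123.8 - 4.1925
AL = 119.6075

119.6075


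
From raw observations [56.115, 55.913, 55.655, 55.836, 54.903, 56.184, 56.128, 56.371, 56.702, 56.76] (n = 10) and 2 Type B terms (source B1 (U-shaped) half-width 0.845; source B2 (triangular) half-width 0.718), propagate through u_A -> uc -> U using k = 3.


mean = (56.115 + 55.913 + 55.655 + 55.836 + 54.903 + 56.184 + 56.128 + 56.371 + 56.702 + 56.76) / 10 = 56.0567
s = sqrt(sum((x - mean)^2)/(n-1)) = 0.53709715
u_A = s / sqrt(n) = 0.53709715 / sqrt(10) = 0.16984503
u_B1 = 0.845 / sqrt(2) = 0.59750523
u_B2 = 0.718 / sqrt(6) = 0.29312227
uc = sqrt(0.16984503^2 + 0.59750523^2 + 0.29312227^2) = 0.6868628
U = k * uc = 3 * 0.6868628
U = 2.0606

2.0606


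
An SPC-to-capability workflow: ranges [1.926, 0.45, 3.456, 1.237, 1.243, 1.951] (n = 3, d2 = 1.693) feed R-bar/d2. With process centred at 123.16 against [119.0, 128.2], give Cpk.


R_bar = (1.926 + 0.45 + 3.456 + 1.237 + 1.243 + 1.951) / 6 = 1.7105
sigma = R_bar / d2 = 1.7105 / 1.693 = 1.0103367
Cp = (USL - LSL)/(6*sigma) = (128.2 - 119.0)/(6*1.0103367) = 1.5176
Cpu = (128.2 - 123.16)/(3*1.0103367) = 1.6628
Cpl = (123.16 - 119.0)/(3*1.0103367) = 1.3725
Cpk = min(Cpu, Cpl) = 1.3725

1.3725


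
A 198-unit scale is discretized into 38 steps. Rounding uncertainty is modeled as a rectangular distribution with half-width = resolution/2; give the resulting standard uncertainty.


resolution = range / divisions
resolution = 198 / 38 = 5.2105263
u_res = resolution / (2*sqrt(3))
u_res = 5.2105263 / 3.4641016
u_res = 1.5041

1.5041


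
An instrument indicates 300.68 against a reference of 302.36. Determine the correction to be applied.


Correction = standard - reading
= 302.36 - 300.68
= 1.6800

1.6800


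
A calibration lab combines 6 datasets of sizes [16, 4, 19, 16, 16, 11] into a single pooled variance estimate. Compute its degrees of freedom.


nu = sum_i (n_i - 1)
nu = ((16 - 1) + (4 - 1) + (19 - 1) + (16 - 1) + (16 - 1) + (11 - 1))
nu = 15 + 3 + 18 + 15 + 15 + 10
nu = 76

76


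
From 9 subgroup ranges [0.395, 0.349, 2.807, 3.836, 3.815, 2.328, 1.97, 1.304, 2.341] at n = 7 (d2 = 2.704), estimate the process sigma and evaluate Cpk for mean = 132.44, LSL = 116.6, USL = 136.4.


R_bar = (0.395 + 0.349 + 2.807 + 3.836 + 3.815 + 2.328 + 1.97 + 1.304 + 2.341) / 9 = 2.1272222
sigma = R_bar / d2 = 2.1272222 / 2.704 = 0.7866946
Cp = (USL - LSL)/(6*sigma) = (136.4 - 116.6)/(6*0.7866946) = 4.1948
Cpu = (136.4 - 132.44)/(3*0.7866946) = 1.6779
Cpl = (132.44 - 116.6)/(3*0.7866946) = 6.7116
Cpk = min(Cpu, Cpl) = 1.6779

1.6779


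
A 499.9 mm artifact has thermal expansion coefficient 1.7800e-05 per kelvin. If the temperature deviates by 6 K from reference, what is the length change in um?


dL = L * alpha * dT
= 499.9 * 1.7800e-05 * 6
= 0.0533893 mm
dL_um = 0.0533893 * 1000 = 53.3893 um

53.3893


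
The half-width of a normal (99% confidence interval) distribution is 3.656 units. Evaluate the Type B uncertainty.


u_B = half_width / 2.576
u_B = 3.656 / 2.576
u_B = 1.4193

1.4193


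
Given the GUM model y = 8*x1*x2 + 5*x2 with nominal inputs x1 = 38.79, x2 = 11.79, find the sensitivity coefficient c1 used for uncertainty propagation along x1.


y = 8*x1*x2 + 5*x2
dy/dx1 = 8*x2
Evaluate at x2 = 11.79: c1 = 8 * 11.79
c1 = 94.3200

94.3200


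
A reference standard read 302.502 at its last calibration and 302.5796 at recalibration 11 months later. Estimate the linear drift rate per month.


rate = (v2 - v1) / months
= (302.5796 - 302.502) / 11
= 0.0776 / 11
= 0.0071

0.0071


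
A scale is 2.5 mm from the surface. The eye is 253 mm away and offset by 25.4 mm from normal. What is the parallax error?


error = h * offset / d
= 2.5 * 25.4 / 253
= 0.2510

0.2510


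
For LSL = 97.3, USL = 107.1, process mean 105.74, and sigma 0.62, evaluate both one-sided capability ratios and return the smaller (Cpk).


Cpu = (USL - mean) / (3*sigma) = (107.1 - 105.74) / (3*0.62) = 0.7312
Cpl = (mean - LSL) / (3*sigma) = (105.74 - 97.3) / (3*0.62) = 4.5376
Cpk = min(Cpu, Cpl) = 0.7312

0.7312


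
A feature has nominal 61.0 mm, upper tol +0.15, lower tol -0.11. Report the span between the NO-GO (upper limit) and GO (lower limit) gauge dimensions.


GO = nominal - lower_tol (smallest hole = maximum material condition)
GO = 61.0 - 0.11 = 60.89
NO-GO = nominal + upper_tol (largest hole = least material condition)
NO-GO = 61.0 + 0.15 = 61.15
spread = NO-GO - GO = 61.15 - 60.89 = 0.2600

0.2600


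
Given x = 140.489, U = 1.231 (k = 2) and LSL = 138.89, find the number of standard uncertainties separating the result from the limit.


u = U / k = 1.231 / 2 = 0.6155
margin = |LSL - x| = |138.89 - 140.489| = 1.599
z = margin / u = 1.599 / 0.6155
z = 2.5979

2.5979


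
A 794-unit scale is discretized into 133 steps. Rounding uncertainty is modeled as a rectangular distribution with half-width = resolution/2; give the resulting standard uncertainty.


resolution = range / divisions
resolution = 794 / 133 = 5.9699248
u_res = resolution / (2*sqrt(3))
u_res = 5.9699248 / 3.4641016
u_res = 1.7234

1.7234


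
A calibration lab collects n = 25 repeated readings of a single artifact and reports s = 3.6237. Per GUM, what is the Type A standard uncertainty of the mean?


u_A = s / sqrt(n)
u_A = 3.6237 / sqrt(25)
u_A = 3.6237 / 5
u_A = 0.7247

0.7247


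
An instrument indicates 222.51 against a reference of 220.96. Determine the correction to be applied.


Correction = standard - reading
= 220.96 - 222.51
= -1.5500

-1.5500


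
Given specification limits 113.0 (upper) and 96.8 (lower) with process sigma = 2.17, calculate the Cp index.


Cp = (USL - LSL) / (6 * sigma)
= (113.0 - 96.8) / (6 * 2.17)
= 16.2000 / 13.0200
= 1.2442

1.2442


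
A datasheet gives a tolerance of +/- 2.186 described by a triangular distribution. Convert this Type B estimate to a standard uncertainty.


u_B = half_width / sqrt(6)
u_B = 2.186 / 2.4494897
u_B = 0.8924

0.8924


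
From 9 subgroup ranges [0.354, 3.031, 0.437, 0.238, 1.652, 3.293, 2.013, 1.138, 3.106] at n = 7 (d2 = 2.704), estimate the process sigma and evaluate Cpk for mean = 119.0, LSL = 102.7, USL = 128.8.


R_bar = (0.354 + 3.031 + 0.437 + 0.238 + 1.652 + 3.293 + 2.013 + 1.138 + 3.106) / 9 = 1.6957778
sigma = R_bar / d2 = 1.6957778 / 2.704 = 0.62713676
Cp = (USL - LSL)/(6*sigma) = (128.8 - 102.7)/(6*0.62713676) = 6.9363
Cpu = (128.8 - 119.0)/(3*0.62713676) = 5.2089
Cpl = (119.0 - 102.7)/(3*0.62713676) = 8.6637
Cpk = min(Cpu, Cpl) = 5.2089

5.2089


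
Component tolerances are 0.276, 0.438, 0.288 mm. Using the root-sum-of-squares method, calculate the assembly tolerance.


RSS = sqrt(0.276^2 + 0.438^2 + 0.288^2)
= sqrt(0.350964)
= 0.5924

0.5924


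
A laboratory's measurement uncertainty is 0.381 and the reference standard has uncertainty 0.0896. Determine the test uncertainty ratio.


TUR = u_lab / u_ref
= 0.381 / 0.0896
= 4.2522

4.2522


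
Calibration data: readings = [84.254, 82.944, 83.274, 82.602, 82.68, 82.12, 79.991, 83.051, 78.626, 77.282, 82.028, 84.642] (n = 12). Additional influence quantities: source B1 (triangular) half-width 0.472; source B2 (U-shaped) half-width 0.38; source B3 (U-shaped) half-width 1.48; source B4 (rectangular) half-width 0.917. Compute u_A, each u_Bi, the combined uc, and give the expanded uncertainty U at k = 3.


mean = (84.254 + 82.944 + 83.274 + 82.602 + 82.68 + 82.12 + 79.991 + 83.051 + 78.626 + 77.282 + 82.028 + 84.642) / 12 = 81.95783333
s = sqrt(sum((x - mean)^2)/(n-1)) = 2.2192879
u_A = s / sqrt(n) = 2.2192879 / sqrt(12) = 0.64065323
u_B1 = 0.472 / sqrt(6) = 0.19269319
u_B2 = 0.38 / sqrt(2) = 0.26870058
u_B3 = 1.48 / sqrt(2) = 1.046518
u_B4 = 0.917 / sqrt(3) = 0.5294302
uc = sqrt(0.64065323^2 + 0.19269319^2 + 0.26870058^2 + 1.046518^2 + 0.5294302^2) = 1.3766857
U = k * uc = 3 * 1.3766857
U = 4.1301

4.1301


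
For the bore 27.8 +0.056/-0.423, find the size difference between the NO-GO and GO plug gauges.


GO = nominal - lower_tol (smallest hole = maximum material condition)
GO = 27.8 - 0.423 = 27.377
NO-GO = nominal + upper_tol (largest hole = least material condition)
NO-GO = 27.8 + 0.056 = 27.856
spread = NO-GO - GO = 27.856 - 27.377 = 0.4790

0.4790


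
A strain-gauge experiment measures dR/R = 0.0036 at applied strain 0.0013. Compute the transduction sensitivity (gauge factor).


GF = (dR/R) / epsilon
= 0.0036 / 0.0013
= 2.7692

2.7692


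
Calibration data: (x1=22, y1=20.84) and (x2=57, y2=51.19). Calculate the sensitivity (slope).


slope = (y2 - y1) / (x2 - x1)
= (51.19 - 20.84) / (57 - 22)
= 30.3500 / 35
= 0.8671

0.8671


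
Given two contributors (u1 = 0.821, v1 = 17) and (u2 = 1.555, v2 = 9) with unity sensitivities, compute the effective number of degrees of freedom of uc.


uc = sqrt(u1^2 + u2^2) = sqrt(0.821^2 + 1.555^2) = 1.7584271
v_eff = uc^4 / (u1^4/v1 + u2^4/v2)
= 1.7584271^4 / (0.821^4/17 + 1.555^4/9)
= 9.5608713 / 0.6763748
v_eff = 14.1355

14.1355


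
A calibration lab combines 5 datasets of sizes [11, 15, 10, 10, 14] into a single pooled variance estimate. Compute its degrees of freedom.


nu = sum_i (n_i - 1)
nu = ((11 - 1) + (15 - 1) + (10 - 1) + (10 - 1) + (14 - 1))
nu = 10 + 14 + 9 + 9 + 13
nu = 55

55


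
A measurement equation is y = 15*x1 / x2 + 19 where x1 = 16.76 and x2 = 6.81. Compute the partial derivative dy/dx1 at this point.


y = 15*x1 / x2 + 19
dy/dx1 = 15/x2
Evaluate at x2 = 6.81: c1 = 15 / 6.81
c1 = 2.2026

2.2026


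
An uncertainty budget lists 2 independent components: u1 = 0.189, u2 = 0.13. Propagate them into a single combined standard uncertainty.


uc = sqrt(0.189^2 + 0.13^2)
uc = sqrt(0.052621)
uc = 0.2294

0.2294


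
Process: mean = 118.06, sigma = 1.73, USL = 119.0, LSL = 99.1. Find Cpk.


Cpu = (USL - mean) / (3*sigma) = (119.0 - 118.06) / (3*1.73) = 0.1811
Cpl = (mean - LSL) / (3*sigma) = (118.06 - 99.1) / (3*1.73) = 3.6532
Cpk = min(Cpu, Cpl) = 0.1811

0.1811


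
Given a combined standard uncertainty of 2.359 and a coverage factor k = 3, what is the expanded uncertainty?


U = k * uc
U = 3 * 2.359
U = 7.0770

7.0770


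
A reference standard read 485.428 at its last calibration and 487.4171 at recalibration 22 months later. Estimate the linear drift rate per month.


rate = (v2 - v1) / months
= (487.4171 - 485.428) / 22
= 1.9891 / 22
= 0.0904

0.0904


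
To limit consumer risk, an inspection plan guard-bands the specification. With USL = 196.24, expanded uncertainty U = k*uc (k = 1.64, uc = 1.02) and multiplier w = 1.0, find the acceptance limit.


U = k * uc = 1.64 * 1.02 = 1.6728
guard band g = w * U = 1.0 * 1.6728 = 1.6728
AL = USL - g = 196.24 - 1.6728
AL = 194.5672

194.5672


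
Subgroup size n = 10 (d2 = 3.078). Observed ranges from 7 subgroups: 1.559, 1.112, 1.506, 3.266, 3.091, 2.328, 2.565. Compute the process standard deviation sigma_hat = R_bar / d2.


R_bar = (1.559 + 1.112 + 1.506 + 3.266 + 3.091 + 2.328 + 2.565) / 7
R_bar = 15.427 / 7 = 2.2038571
sigma_hat = R_bar / d2 = 2.2038571 / 3.078 = 0.7160

0.7160


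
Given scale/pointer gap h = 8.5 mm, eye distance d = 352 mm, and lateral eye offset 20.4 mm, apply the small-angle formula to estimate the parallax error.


error = h * offset / d
= 8.5 * 20.4 / 352
= 0.4926

0.4926


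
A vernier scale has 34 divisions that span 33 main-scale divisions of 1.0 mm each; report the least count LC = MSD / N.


LC = MSD / n_div
= 1.0 / 34
= 0.0294

0.0294


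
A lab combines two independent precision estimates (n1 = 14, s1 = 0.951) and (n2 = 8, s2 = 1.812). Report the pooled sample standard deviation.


s_p = sqrt(((n1-1)*s1^2 + (n2-1)*s2^2) / (n1+n2-2))
numerator = (14-1)*0.951^2 + (8-1)*1.812^2 = 11.757213 + 22.983408 = 34.740621
denominator = 14 + 8 - 2 = 20
s_p^2 = 34.740621 / 20 = 1.737031
s_p = sqrt(1.737031) = 1.3180

1.3180


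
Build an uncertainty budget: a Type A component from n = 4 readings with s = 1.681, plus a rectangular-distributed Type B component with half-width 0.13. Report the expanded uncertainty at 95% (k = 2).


u_A = s / sqrt(n) = 1.681 / sqrt(4) = 0.8405
u_B = half_width / sqrt(3) = 0.13 / sqrt(3) = 0.075055535
uc = sqrt(u_A^2 + u_B^2) = sqrt(0.8405^2 + 0.075055535^2) = 0.84384453
U = k * uc = 2 * 0.84384453
U = 1.6877

1.6877


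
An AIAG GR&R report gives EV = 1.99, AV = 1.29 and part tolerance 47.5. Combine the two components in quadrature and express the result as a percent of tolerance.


GRR = sqrt(EV^2 + AV^2) = sqrt(1.99^2 + 1.29^2) = 2.3715396
%GRR = GRR / tol * 100 = 2.3715396 / 47.5 * 100
%GRR = 4.9927

4.9927


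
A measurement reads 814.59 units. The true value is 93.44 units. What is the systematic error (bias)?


Systematic error = measured - true
= 814.59 - 93.44
= 721.1500

721.1500


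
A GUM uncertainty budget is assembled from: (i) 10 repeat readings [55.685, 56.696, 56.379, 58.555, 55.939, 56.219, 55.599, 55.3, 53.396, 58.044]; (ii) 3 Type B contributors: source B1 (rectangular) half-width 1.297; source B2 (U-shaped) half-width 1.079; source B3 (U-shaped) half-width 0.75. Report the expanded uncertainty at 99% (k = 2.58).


mean = (55.685 + 56.696 + 56.379 + 58.555 + 55.939 + 56.219 + 55.599 + 55.3 + 53.396 + 58.044) / 10 = 56.1812
s = sqrt(sum((x - mean)^2)/(n-1)) = 1.4371348
u_A = s / sqrt(n) = 1.4371348 / sqrt(10) = 0.45446193
u_B1 = 1.297 / sqrt(3) = 0.7488233
u_B2 = 1.079 / sqrt(2) = 0.76296822
u_B3 = 0.75 / sqrt(2) = 0.53033009
uc = sqrt(0.45446193^2 + 0.7488233^2 + 0.76296822^2 + 0.53033009^2) = 1.2769661
U = k * uc = 2.58 * 1.2769661
U = 3.2946

3.2946


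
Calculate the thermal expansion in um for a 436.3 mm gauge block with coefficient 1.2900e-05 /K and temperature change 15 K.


dL = L * alpha * dT
= 436.3 * 1.2900e-05 * 15
= 0.0844240 mm
dL_um = 0.0844240 * 1000 = 84.4240 um

84.4240


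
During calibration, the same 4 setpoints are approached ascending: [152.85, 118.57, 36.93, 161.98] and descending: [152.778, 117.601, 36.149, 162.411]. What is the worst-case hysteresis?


|152.85 - 152.778| = 0.0720
|118.57 - 117.601| = 0.9690
|36.93 - 36.149| = 0.7810
|161.98 - 162.411| = 0.4310
hysteresis = max(diffs) = 0.9690

0.9690


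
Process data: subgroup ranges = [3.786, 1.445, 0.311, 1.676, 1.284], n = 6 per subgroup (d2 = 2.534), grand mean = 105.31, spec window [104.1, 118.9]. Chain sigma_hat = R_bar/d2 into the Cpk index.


R_bar = (3.786 + 1.445 + 0.311 + 1.676 + 1.284) / 5 = 1.7004
sigma = R_bar / d2 = 1.7004 / 2.534 = 0.67103394
Cp = (USL - LSL)/(6*sigma) = (118.9 - 104.1)/(6*0.67103394) = 3.6759
Cpu = (118.9 - 105.31)/(3*0.67103394) = 6.7508
Cpl = (105.31 - 104.1)/(3*0.67103394) = 0.6011
Cpk = min(Cpu, Cpl) = 0.6011

0.6011


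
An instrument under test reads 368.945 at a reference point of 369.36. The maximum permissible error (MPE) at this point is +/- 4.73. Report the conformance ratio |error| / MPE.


e = indication - reference = 368.945 - 369.36 = -0.4150
|e| = 0.4150
ratio = |e| / MPE = 0.4150 / 4.73
ratio = 0.0877

0.0877


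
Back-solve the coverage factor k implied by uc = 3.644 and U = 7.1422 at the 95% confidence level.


k = U / uc
k = 7.1422 / 3.644
k = 1.96

1.96


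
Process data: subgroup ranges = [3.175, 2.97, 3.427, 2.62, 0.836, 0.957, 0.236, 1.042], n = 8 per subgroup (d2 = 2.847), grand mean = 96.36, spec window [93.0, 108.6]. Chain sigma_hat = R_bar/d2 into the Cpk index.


R_bar = (3.175 + 2.97 + 3.427 + 2.62 + 0.836 + 0.957 + 0.236 + 1.042) / 8 = 1.907875
sigma = R_bar / d2 = 1.907875 / 2.847 = 0.67013523
Cp = (USL - LSL)/(6*sigma) = (108.6 - 93.0)/(6*0.67013523) = 3.8798
Cpu = (108.6 - 96.36)/(3*0.67013523) = 6.0883
Cpl = (96.36 - 93.0)/(3*0.67013523) = 1.6713
Cpk = min(Cpu, Cpl) = 1.6713

1.6713


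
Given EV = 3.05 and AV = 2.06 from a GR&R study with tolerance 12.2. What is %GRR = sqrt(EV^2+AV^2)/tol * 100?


GRR = sqrt(EV^2 + AV^2) = sqrt(3.05^2 + 2.06^2) = 3.6805027
%GRR = GRR / tol * 100 = 3.6805027 / 12.2 * 100
%GRR = 30.1681

30.1681


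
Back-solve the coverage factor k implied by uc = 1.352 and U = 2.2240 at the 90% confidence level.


k = U / uc
k = 2.2240 / 1.352
k = 1.645

1.645


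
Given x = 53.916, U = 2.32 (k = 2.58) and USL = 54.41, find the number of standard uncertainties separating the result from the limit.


u = U / k = 2.32 / 2.58 = 0.89922481
margin = |USL - x| = |54.41 - 53.916| = 0.494
z = margin / u = 0.494 / 0.89922481
z = 0.5494

0.5494


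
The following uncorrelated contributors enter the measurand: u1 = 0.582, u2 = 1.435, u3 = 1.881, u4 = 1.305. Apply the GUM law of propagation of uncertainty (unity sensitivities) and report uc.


uc = sqrt(0.582^2 + 1.435^2 + 1.881^2 + 1.305^2)
uc = sqrt(7.639135)
uc = 2.7639

2.7639


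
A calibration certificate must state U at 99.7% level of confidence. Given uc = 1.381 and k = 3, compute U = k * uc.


U = k * uc
U = 3 * 1.381
U = 4.1430

4.1430


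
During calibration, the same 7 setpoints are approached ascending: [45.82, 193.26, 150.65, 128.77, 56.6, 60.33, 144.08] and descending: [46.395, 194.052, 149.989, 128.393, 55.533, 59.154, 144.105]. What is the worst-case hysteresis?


|45.82 - 46.395| = 0.5750
|193.26 - 194.052| = 0.7920
|150.65 - 149.989| = 0.6610
|128.77 - 128.393| = 0.3770
|56.6 - 55.533| = 1.0670
|60.33 - 59.154| = 1.1760
|144.08 - 144.105| = 0.0250
hysteresis = max(diffs) = 1.1760

1.1760


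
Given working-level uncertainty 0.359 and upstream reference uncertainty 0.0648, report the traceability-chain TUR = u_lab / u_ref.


TUR = u_lab / u_ref
= 0.359 / 0.0648
= 5.5401

5.5401


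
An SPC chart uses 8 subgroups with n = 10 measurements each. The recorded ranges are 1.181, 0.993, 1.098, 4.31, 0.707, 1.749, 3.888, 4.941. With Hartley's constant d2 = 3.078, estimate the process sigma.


R_bar = (1.181 + 0.993 + 1.098 + 4.31 + 0.707 + 1.749 + 3.888 + 4.941) / 8
R_bar = 18.867 / 8 = 2.358375
sigma_hat = R_bar / d2 = 2.358375 / 3.078 = 0.7662

0.7662


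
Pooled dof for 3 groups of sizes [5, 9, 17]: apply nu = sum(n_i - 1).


nu = sum_i (n_i - 1)
nu = ((5 - 1) + (9 - 1) + (17 - 1))
nu = 4 + 8 + 16
nu = 28

28


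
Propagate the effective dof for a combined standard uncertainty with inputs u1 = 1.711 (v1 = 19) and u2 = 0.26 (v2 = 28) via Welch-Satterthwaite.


uc = sqrt(u1^2 + u2^2) = sqrt(1.711^2 + 0.26^2) = 1.7306418
v_eff = uc^4 / (u1^4/v1 + u2^4/v2)
= 1.7306418^4 / (1.711^4/19 + 0.26^4/28)
= 8.97075 / 0.4512358
v_eff = 19.8804

19.8804


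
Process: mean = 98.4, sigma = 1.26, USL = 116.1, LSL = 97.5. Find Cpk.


Cpu = (USL - mean) / (3*sigma) = (116.1 - 98.4) / (3*1.26) = 4.6825
Cpl = (mean - LSL) / (3*sigma) = (98.4 - 97.5) / (3*1.26) = 0.2381
Cpk = min(Cpu, Cpl) = 0.2381

0.2381


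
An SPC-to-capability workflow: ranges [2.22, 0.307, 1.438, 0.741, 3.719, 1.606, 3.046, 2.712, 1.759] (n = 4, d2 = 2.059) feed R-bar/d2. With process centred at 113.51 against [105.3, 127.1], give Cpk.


R_bar = (2.22 + 0.307 + 1.438 + 0.741 + 3.719 + 1.606 + 3.046 + 2.712 + 1.759) / 9 = 1.9497778
sigma = R_bar / d2 = 1.9497778 / 2.059 = 0.94695376
Cp = (USL - LSL)/(6*sigma) = (127.1 - 105.3)/(6*0.94695376) = 3.8369
Cpu = (127.1 - 113.51)/(3*0.94695376) = 4.7838
Cpl = (113.51 - 105.3)/(3*0.94695376) = 2.8900
Cpk = min(Cpu, Cpl) = 2.8900

2.8900


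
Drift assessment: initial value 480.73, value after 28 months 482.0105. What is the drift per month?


rate = (v2 - v1) / months
= (482.0105 - 480.73) / 28
= 1.2805 / 28
= 0.0457

0.0457


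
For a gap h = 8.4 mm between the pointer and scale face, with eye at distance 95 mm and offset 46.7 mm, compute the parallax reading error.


error = h * offset / d
= 8.4 * 46.7 / 95
= 4.1293

4.1293


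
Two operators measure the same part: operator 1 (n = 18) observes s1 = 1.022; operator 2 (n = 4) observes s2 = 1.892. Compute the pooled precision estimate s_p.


s_p = sqrt(((n1-1)*s1^2 + (n2-1)*s2^2) / (n1+n2-2))
numerator = (18-1)*1.022^2 + (4-1)*1.892^2 = 17.756228 + 10.738992 = 28.49522
denominator = 18 + 4 - 2 = 20
s_p^2 = 28.49522 / 20 = 1.424761
s_p = sqrt(1.424761) = 1.1936

1.1936


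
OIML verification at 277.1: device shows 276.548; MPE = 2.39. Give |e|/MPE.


e = indication - reference = 276.548 - 277.1 = -0.5520
|e| = 0.5520
ratio = |e| / MPE = 0.5520 / 2.39
ratio = 0.2310

0.2310


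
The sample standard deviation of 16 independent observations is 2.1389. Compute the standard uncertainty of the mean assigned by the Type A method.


u_A = s / sqrt(n)
u_A = 2.1389 / sqrt(16)
u_A = 2.1389 / 4
u_A = 0.5347

0.5347


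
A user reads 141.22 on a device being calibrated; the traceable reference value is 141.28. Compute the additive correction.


Correction = standard - reading
= 141.28 - 141.22
= 0.0600

0.0600


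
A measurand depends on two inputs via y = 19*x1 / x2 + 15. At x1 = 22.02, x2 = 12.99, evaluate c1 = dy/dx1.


y = 19*x1 / x2 + 15
dy/dx1 = 19/x2
Evaluate at x2 = 12.99: c1 = 19 / 12.99
c1 = 1.4627

1.4627


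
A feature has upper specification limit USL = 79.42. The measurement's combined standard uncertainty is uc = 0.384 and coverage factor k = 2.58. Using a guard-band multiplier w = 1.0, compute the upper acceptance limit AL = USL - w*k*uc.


U = k * uc = 2.58 * 0.384 = 0.99072
guard band g = w * U = 1.0 * 0.99072 = 0.99072
AL = USL - g = 79.42 - 0.99072
AL = 78.4293

78.4293


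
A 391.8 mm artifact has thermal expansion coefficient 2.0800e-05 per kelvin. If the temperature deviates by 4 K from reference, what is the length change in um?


dL = L * alpha * dT
= 391.8 * 2.0800e-05 * 4
= 0.0325978 mm
dL_um = 0.0325978 * 1000 = 32.5978 um

32.5978


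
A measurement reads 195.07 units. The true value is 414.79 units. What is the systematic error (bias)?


Systematic error = measured - true
= 195.07 - 414.79
= -219.7200

-219.7200


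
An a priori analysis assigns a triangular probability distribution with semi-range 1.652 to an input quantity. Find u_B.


u_B = half_width / sqrt(6)
u_B = 1.652 / 2.4494897
u_B = 0.6744

0.6744


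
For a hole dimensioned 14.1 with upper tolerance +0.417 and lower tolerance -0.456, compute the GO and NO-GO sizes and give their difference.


GO = nominal - lower_tol (smallest hole = maximum material condition)
GO = 14.1 - 0.456 = 13.644
NO-GO = nominal + upper_tol (largest hole = least material condition)
NO-GO = 14.1 + 0.417 = 14.517
spread = NO-GO - GO = 14.517 - 13.644 = 0.8730

0.8730


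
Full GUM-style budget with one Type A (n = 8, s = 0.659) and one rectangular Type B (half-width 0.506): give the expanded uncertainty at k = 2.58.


u_A = s / sqrt(n) = 0.659 / sqrt(8) = 0.23299168
u_B = half_width / sqrt(3) = 0.506 / sqrt(3) = 0.29213924
uc = sqrt(u_A^2 + u_B^2) = sqrt(0.23299168^2 + 0.29213924^2) = 0.37367159
U = k * uc = 2.58 * 0.37367159
U = 0.9641

0.9641


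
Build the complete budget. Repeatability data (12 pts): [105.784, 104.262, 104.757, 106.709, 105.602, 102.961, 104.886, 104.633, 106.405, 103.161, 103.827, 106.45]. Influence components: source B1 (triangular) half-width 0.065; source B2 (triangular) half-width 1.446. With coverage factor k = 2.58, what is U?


mean = (105.784 + 104.262 + 104.757 + 106.709 + 105.602 + 102.961 + 104.886 + 104.633 + 106.405 + 103.161 + 103.827 + 106.45) / 12 = 104.9530833
s = sqrt(sum((x - mean)^2)/(n-1)) = 1.2654356
u_A = s / sqrt(n) = 1.2654356 / sqrt(12) = 0.36529979
u_B1 = 0.065 / sqrt(6) = 0.026536139
u_B2 = 1.446 / sqrt(6) = 0.59032703
uc = sqrt(0.36529979^2 + 0.026536139^2 + 0.59032703^2) = 0.69471872
U = k * uc = 2.58 * 0.69471872
U = 1.7924

1.7924


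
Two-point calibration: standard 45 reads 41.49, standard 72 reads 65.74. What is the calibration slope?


slope = (y2 - y1) / (x2 - x1)
= (65.74 - 41.49) / (72 - 45)
= 24.2500 / 27
= 0.8981

0.8981


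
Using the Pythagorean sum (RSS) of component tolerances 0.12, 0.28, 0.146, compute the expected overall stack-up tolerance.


RSS = sqrt(0.12^2 + 0.28^2 + 0.146^2)
= sqrt(0.114116)
= 0.3378

0.3378


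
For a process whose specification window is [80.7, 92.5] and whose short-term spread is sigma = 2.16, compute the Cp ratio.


Cp = (USL - LSL) / (6 * sigma)
= (92.5 - 80.7) / (6 * 2.16)
= 11.8000 / 12.9600
= 0.9105

0.9105


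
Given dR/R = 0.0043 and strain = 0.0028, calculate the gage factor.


GF = (dR/R) / epsilon
= 0.0043 / 0.0028
= 1.5357

1.5357


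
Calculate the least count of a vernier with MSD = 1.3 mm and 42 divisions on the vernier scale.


LC = MSD / n_div
= 1.3 / 42
= 0.0310

0.0310


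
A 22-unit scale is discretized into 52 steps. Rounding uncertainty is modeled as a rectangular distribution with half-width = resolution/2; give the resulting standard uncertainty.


resolution = range / divisions
resolution = 22 / 52 = 0.42307692
u_res = resolution / (2*sqrt(3))
u_res = 0.42307692 / 3.4641016
u_res = 0.1221

0.1221


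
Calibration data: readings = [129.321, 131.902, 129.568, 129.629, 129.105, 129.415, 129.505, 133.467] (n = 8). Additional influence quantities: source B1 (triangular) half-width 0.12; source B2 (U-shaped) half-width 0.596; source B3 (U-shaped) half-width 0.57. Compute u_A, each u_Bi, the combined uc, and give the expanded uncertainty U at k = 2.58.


mean = (129.321 + 131.902 + 129.568 + 129.629 + 129.105 + 129.415 + 129.505 + 133.467) / 8 = 130.239
s = sqrt(sum((x - mean)^2)/(n-1)) = 1.5745433
u_A = s / sqrt(n) = 1.5745433 / sqrt(8) = 0.55668512
u_B1 = 0.12 / sqrt(6) = 0.048989795
u_B2 = 0.596 / sqrt(2) = 0.42143564
u_B3 = 0.57 / sqrt(2) = 0.40305087
uc = sqrt(0.55668512^2 + 0.048989795^2 + 0.42143564^2 + 0.40305087^2) = 0.80768578
U = k * uc = 2.58 * 0.80768578
U = 2.0838

2.0838


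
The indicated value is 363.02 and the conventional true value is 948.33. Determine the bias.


Systematic error = measured - true
= 363.02 - 948.33
= -585.3100

-585.3100


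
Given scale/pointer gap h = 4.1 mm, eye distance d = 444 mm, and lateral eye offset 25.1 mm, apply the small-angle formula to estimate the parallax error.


error = h * offset / d
= 4.1 * 25.1 / 444
= 0.2318

0.2318


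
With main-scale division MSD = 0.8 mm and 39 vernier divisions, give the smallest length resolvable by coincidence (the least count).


LC = MSD / n_div
= 0.8 / 39
= 0.0205

0.0205


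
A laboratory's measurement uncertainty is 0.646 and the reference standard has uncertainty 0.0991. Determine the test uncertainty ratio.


TUR = u_lab / u_ref
= 0.646 / 0.0991
= 6.5187

6.5187


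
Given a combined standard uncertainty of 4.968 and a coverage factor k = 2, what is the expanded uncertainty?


U = k * uc
U = 2 * 4.968
U = 9.9360

9.9360


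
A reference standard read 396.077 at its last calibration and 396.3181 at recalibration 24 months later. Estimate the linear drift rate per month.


rate = (v2 - v1) / months
= (396.3181 - 396.077) / 24
= 0.2411 / 24
= 0.0100

0.0100


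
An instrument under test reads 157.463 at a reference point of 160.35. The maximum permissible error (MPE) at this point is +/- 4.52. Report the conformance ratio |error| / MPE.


e = indication - reference = 157.463 - 160.35 = -2.8870
|e| = 2.8870
ratio = |e| / MPE = 2.8870 / 4.52
ratio = 0.6387

0.6387


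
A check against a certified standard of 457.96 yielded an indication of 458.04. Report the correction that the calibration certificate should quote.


Correction = standard - reading
= 457.96 - 458.04
= -0.0800

-0.0800


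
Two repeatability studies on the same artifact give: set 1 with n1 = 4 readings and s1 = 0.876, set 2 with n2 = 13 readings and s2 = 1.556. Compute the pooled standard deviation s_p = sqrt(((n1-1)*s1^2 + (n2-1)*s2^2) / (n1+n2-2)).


s_p = sqrt(((n1-1)*s1^2 + (n2-1)*s2^2) / (n1+n2-2))
numerator = (4-1)*0.876^2 + (13-1)*1.556^2 = 2.302128 + 29.053632 = 31.35576
denominator = 4 + 13 - 2 = 15
s_p^2 = 31.35576 / 15 = 2.090384
s_p = sqrt(2.090384) = 1.4458

1.4458


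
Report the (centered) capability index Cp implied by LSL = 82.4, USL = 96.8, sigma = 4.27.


Cp = (USL - LSL) / (6 * sigma)
= (96.8 - 82.4) / (6 * 4.27)
= 14.4000 / 25.6200
= 0.5621

0.5621


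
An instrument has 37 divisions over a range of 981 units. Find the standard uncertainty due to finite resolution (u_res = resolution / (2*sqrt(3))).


resolution = range / divisions
resolution = 981 / 37 = 26.513514
u_res = resolution / (2*sqrt(3))
u_res = 26.513514 / 3.4641016
u_res = 7.6538

7.6538


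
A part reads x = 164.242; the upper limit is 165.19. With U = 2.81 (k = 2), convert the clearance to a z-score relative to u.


u = U / k = 2.81 / 2 = 1.405
margin = |USL - x| = |165.19 - 164.242| = 0.948
z = margin / u = 0.948 / 1.405
z = 0.6747

0.6747


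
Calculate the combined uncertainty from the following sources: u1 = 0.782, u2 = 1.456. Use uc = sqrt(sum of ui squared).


uc = sqrt(0.782^2 + 1.456^2)
uc = sqrt(2.73146)
uc = 1.6527

1.6527


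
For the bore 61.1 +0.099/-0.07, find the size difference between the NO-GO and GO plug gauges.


GO = nominal - lower_tol (smallest hole = maximum material condition)
GO = 61.1 - 0.07 = 61.03
NO-GO = nominal + upper_tol (largest hole = least material condition)
NO-GO = 61.1 + 0.099 = 61.199
spread = NO-GO - GO = 61.199 - 61.03 = 0.1690

0.1690


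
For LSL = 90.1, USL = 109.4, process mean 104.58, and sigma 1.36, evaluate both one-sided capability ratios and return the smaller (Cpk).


Cpu = (USL - mean) / (3*sigma) = (109.4 - 104.58) / (3*1.36) = 1.1814
Cpl = (mean - LSL) / (3*sigma) = (104.58 - 90.1) / (3*1.36) = 3.5490
Cpk = min(Cpu, Cpl) = 1.1814

1.1814


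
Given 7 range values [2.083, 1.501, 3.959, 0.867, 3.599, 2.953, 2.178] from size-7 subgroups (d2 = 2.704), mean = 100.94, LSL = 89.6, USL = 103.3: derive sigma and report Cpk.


R_bar = (2.083 + 1.501 + 3.959 + 0.867 + 3.599 + 2.953 + 2.178) / 7 = 2.4485714
sigma = R_bar / d2 = 2.4485714 / 2.704 = 0.90553676
Cp = (USL - LSL)/(6*sigma) = (103.3 - 89.6)/(6*0.90553676) = 2.5215
Cpu = (103.3 - 100.94)/(3*0.90553676) = 0.8687
Cpl = (100.94 - 89.6)/(3*0.90553676) = 4.1743
Cpk = min(Cpu, Cpl) = 0.8687

0.8687


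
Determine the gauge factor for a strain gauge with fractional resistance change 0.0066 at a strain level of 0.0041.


GF = (dR/R) / epsilon
= 0.0066 / 0.0041
= 1.6098

1.6098


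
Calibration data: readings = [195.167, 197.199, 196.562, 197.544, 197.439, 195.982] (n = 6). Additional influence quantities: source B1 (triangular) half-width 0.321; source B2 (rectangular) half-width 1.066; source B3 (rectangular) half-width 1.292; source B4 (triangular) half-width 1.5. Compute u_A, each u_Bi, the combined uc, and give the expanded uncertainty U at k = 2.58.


mean = (195.167 + 197.199 + 196.562 + 197.544 + 197.439 + 195.982) / 6 = 196.6488333
s = sqrt(sum((x - mean)^2)/(n-1)) = 0.93556473
u_A = s / sqrt(n) = 0.93556473 / sqrt(6) = 0.3819427
u_B1 = 0.321 / sqrt(6) = 0.1310477
u_B2 = 1.066 / sqrt(3) = 0.61545539
u_B3 = 1.292 / sqrt(3) = 0.74593655
u_B4 = 1.5 / sqrt(6) = 0.61237244
uc = sqrt(0.3819427^2 + 0.1310477^2 + 0.61545539^2 + 0.74593655^2 + 0.61237244^2) = 1.2137794
U = k * uc = 2.58 * 1.2137794
U = 3.1316

3.1316


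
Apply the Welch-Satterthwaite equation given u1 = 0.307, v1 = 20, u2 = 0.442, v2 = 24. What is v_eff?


uc = sqrt(u1^2 + u2^2) = sqrt(0.307^2 + 0.442^2) = 0.53815704
v_eff = uc^4 / (u1^4/v1 + u2^4/v2)
= 0.53815704^4 / (0.307^4/20 + 0.442^4/24)
= 0.08387569 / 0.0020344392
v_eff = 41.2279

41.2279


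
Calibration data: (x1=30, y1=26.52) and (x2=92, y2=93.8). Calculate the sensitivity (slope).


slope = (y2 - y1) / (x2 - x1)
= (93.8 - 26.52) / (92 - 30)
= 67.2800 / 62
= 1.0852

1.0852


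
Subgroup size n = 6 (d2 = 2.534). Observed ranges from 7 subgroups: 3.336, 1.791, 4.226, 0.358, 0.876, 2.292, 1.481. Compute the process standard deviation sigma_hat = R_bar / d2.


R_bar = (3.336 + 1.791 + 4.226 + 0.358 + 0.876 + 2.292 + 1.481) / 7
R_bar = 14.36 / 7 = 2.0514286
sigma_hat = R_bar / d2 = 2.0514286 / 2.534 = 0.8096

0.8096


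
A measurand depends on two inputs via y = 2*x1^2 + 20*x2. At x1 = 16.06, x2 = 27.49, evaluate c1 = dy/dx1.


y = 2*x1^2 + 20*x2
dy/dx1 = 2*2*x1
Evaluate at x1 = 16.06: c1 = 4 * 16.06
c1 = 64.2400

64.2400


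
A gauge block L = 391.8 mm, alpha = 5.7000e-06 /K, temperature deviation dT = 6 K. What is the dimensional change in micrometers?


dL = L * alpha * dT
= 391.8 * 5.7000e-06 * 6
= 0.0133996 mm
dL_um = 0.0133996 * 1000 = 13.3996 um

13.3996


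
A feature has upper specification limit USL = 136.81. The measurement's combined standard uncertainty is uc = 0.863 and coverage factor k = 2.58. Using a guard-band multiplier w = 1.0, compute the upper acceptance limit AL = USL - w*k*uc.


U = k * uc = 2.58 * 0.863 = 2.22654
guard band g = w * U = 1.0 * 2.22654 = 2.22654
AL = USL - g = 136.81 - 2.22654
AL = 134.5835

134.5835


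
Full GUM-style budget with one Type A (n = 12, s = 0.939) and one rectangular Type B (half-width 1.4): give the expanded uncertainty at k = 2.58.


u_A = s / sqrt(n) = 0.939 / sqrt(12) = 0.27106595
u_B = half_width / sqrt(3) = 1.4 / sqrt(3) = 0.80829038
uc = sqrt(u_A^2 + u_B^2) = sqrt(0.27106595^2 + 0.80829038^2) = 0.85253158
U = k * uc = 2.58 * 0.85253158
U = 2.1995

2.1995


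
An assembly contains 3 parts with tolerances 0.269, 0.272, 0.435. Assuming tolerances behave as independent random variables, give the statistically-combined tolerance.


RSS = sqrt(0.269^2 + 0.272^2 + 0.435^2)
= sqrt(0.33557)
= 0.5793

0.5793
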